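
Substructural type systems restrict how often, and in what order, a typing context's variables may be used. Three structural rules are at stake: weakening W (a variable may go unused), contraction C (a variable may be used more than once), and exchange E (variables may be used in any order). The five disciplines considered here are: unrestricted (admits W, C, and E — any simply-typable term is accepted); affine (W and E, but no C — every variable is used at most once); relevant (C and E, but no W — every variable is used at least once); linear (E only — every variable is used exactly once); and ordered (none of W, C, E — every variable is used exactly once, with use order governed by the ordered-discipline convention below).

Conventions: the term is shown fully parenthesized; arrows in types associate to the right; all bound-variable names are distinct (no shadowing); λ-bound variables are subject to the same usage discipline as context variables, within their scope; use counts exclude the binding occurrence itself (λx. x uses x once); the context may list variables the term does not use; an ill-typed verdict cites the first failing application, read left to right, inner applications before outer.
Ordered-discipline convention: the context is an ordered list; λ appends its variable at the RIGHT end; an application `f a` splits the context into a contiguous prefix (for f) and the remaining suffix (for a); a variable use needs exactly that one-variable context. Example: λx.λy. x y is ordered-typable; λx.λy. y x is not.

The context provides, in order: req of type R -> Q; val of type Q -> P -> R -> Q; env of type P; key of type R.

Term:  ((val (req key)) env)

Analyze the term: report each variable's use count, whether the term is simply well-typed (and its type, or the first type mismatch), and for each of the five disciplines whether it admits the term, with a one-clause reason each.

variable uses: req=1, val=1, env=1, key=1
use order (left to right): val, req, key, env
typing: ✓ — R -> Q
ordered: ✗ — use order val, req, key, env needs exchange
linear: ✓ — each of req, val, env, key used exactly once
affine: ✓ — none of req, val, env, key used more than once
relevant: ✓ — req, val, env, key: all used, weakening unneeded
unrestricted: ✓ — typability at R -> Q is all that's needed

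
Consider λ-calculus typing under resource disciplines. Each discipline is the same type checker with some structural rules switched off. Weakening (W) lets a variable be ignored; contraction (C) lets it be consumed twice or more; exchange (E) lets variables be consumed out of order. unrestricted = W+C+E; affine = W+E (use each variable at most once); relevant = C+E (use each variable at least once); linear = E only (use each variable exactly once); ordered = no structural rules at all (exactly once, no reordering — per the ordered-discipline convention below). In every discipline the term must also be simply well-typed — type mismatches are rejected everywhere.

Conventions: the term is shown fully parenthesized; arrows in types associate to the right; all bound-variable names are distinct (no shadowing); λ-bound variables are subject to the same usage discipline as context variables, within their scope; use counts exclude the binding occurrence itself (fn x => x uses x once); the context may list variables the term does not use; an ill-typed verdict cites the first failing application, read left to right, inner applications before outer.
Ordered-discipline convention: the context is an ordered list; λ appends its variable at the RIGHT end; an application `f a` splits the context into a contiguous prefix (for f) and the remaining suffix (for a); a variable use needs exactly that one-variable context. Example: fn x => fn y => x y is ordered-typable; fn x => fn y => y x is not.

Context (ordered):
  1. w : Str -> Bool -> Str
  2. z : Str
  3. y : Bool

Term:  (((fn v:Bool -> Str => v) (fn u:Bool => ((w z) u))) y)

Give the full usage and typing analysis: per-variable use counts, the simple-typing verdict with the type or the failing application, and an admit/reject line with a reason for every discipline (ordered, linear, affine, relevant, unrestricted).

counts: w: 1×, z: 1×, y: 1×, v [bound]: 1×, u [bound]: 1×
order of uses: v, w, z, u, y
typing: the term checks, with type Str
ordered ✓ (w, z, y, v, u once each; derivable with no W/C/E)
linear ✓ (exactly-once usage across w, z, y, v, u)
affine ✓ (no duplicate uses among w, z, y, v, u)
relevant ✓ (at least one use each (w, z, y, v, u))
unrestricted ✓ (simply typable at Str; W, C, E all held)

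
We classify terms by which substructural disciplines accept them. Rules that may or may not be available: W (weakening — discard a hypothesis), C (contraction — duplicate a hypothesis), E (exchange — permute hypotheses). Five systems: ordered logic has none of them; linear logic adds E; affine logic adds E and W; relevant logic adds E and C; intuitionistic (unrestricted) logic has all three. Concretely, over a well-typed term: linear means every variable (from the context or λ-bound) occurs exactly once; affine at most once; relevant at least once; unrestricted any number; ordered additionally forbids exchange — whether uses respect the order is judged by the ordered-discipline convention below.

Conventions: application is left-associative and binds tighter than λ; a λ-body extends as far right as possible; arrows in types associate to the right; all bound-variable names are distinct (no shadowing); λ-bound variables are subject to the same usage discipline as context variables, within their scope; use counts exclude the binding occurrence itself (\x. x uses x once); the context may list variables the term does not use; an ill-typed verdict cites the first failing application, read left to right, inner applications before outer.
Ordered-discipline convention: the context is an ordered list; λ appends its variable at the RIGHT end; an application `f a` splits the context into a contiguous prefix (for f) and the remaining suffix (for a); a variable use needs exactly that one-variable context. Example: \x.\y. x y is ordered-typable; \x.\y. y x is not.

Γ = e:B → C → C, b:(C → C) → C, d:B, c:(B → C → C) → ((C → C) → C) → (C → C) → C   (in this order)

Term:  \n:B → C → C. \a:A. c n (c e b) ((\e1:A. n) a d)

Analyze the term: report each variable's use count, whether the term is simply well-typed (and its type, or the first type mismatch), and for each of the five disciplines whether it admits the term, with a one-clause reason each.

counts: e=1, b=1, d=1, c=2, n (bound)=2, a (bound)=1, e1 (bound)=0
use order (left to right): c, n, c, e, b, n, a, d
typing: ✓ — (B → C → C) → A → C
ordered: ✗, c ×2, n ×2 used more than once (contraction); needs weakening: e1 unused
linear: ✗, c ×2, n ×2 used more than once (contraction); needs weakening: e1 unused
affine: ✗, c ×2, n ×2 used more than once (contraction)
relevant: ✗, needs weakening: e1 unused
unrestricted: ✓, well-typed at (B → C → C) → A → C; no restrictions here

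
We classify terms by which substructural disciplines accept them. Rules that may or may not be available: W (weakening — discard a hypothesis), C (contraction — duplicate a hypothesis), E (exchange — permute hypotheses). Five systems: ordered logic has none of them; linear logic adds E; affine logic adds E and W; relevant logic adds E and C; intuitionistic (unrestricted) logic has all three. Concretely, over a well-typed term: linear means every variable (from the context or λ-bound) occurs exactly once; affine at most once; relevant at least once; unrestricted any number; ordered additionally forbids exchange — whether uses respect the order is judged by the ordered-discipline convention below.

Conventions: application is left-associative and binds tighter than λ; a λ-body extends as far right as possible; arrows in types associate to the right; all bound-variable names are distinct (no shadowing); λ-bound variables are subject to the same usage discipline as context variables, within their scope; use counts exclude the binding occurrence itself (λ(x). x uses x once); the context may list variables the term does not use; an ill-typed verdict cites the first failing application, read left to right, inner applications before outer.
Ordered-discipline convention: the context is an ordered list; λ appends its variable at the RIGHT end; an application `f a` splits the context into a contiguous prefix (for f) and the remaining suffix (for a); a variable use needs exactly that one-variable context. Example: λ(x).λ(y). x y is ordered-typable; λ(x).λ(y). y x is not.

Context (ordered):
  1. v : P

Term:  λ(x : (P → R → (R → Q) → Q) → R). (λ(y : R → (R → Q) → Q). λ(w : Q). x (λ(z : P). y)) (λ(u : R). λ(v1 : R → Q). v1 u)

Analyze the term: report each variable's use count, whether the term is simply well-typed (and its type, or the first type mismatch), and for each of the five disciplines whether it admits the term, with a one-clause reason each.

usage: v=0, x (λ-bound)=1, y (λ-bound)=1, w (λ-bound)=0, z (λ-bound)=0, u (λ-bound)=1, v1 (λ-bound)=1
left-to-right use order: x, y, v1, u
typing: ✓ — ((P → R → (R → Q) → Q) → R) → Q → R
ordered: ✗, unused: v, w, z — weakening required
linear: ✗, unused: v, w, z — weakening required
affine: ✓, v, x, y, w, z, u, v1: no repeats, contraction unneeded
relevant: ✗, unused: v, w, z — weakening required
unrestricted: ✓, type-checks (((P → R → (R → Q) → Q) → R) → Q → R) and nothing is barred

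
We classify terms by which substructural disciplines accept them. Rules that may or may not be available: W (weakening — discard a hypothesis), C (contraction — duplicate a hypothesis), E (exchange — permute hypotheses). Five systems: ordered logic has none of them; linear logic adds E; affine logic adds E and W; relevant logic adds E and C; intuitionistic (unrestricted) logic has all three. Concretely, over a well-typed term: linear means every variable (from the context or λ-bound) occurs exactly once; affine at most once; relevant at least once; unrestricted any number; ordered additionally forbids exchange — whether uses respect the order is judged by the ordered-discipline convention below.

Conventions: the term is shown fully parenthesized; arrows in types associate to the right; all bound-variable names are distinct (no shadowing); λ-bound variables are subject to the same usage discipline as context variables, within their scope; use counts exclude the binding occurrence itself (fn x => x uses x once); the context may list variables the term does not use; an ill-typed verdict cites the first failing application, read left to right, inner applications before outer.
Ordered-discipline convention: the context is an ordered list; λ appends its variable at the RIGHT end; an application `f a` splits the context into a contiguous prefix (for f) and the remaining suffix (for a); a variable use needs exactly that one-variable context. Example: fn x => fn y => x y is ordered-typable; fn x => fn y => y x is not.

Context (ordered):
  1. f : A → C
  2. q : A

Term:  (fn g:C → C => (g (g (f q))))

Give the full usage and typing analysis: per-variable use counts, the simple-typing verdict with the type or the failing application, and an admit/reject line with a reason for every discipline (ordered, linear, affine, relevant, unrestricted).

use counts: f ×1, q ×1, g (λ-bound) ×2
order of uses: g, g, f, q
typing: the term checks, with type (C → C) → C
ordered: ✗ — uses contraction: g ×2
linear: ✗ — uses contraction: g ×2
affine: ✗ — uses contraction: g ×2
relevant: ✓ — none of f, q, g goes unused
unrestricted: ✓ — typability at (C → C) → C is all that's needed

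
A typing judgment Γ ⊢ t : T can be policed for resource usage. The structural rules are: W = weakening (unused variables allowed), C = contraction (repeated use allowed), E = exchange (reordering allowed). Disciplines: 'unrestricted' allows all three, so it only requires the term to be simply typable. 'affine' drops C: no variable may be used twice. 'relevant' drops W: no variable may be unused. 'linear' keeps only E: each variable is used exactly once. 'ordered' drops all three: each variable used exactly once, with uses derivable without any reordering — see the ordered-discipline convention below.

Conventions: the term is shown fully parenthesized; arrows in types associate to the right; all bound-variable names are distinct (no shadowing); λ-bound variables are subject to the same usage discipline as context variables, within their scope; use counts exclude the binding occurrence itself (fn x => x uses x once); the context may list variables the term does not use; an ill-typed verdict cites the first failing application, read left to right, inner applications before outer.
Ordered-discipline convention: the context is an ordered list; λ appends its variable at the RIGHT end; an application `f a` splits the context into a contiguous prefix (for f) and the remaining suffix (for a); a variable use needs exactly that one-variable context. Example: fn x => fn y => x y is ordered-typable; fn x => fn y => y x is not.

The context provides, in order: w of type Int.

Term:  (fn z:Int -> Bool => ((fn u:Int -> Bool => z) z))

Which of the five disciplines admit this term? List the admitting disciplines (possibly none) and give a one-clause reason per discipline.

admitted in: unrestricted
usage: w ×0, z (λ-bound) ×2, u (λ-bound) ×0
order of uses: z, z
typing: the term checks, with type (Int -> Bool) -> Int -> Bool
ordered ✗ (uses contraction: z ×2; unused: w, u — weakening required)
linear ✗ (uses contraction: z ×2; unused: w, u — weakening required)
affine ✗ (uses contraction: z ×2)
relevant ✗ (unused: w, u — weakening required)
unrestricted ✓ (well-typed at (Int -> Bool) -> Int -> Bool; no restrictions here)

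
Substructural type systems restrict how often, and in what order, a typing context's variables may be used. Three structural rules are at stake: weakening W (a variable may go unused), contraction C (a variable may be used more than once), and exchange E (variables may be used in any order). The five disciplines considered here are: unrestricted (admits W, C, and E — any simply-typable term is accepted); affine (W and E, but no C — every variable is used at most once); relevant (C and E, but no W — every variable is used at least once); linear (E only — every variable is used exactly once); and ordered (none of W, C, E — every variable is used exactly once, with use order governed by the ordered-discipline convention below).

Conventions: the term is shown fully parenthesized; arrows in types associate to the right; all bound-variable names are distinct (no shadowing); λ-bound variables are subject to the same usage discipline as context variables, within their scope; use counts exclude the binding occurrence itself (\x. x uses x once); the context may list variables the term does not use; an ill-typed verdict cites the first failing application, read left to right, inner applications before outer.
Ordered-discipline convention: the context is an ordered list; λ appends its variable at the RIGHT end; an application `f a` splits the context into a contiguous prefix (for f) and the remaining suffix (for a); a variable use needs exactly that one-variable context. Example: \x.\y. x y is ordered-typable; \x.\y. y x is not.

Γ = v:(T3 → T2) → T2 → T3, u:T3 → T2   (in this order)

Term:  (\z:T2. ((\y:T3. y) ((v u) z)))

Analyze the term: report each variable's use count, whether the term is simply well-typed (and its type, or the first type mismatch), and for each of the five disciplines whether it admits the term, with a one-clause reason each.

use counts: v=1, u=1, z (bound)=1, y (bound)=1
uses in reading order: y, v, u, z
typing: the term checks, with type T2 → T3
ordered: ✓ — v, u, z, y: once each, no exchange needed
linear: ✓ — exactly-once usage across v, u, z, y
affine: ✓ — at most one use each (v, u, z, y)
relevant: ✓ — v, u, z, y: all used, weakening unneeded
unrestricted: ✓ — well-typed at T2 → T3; no restrictions here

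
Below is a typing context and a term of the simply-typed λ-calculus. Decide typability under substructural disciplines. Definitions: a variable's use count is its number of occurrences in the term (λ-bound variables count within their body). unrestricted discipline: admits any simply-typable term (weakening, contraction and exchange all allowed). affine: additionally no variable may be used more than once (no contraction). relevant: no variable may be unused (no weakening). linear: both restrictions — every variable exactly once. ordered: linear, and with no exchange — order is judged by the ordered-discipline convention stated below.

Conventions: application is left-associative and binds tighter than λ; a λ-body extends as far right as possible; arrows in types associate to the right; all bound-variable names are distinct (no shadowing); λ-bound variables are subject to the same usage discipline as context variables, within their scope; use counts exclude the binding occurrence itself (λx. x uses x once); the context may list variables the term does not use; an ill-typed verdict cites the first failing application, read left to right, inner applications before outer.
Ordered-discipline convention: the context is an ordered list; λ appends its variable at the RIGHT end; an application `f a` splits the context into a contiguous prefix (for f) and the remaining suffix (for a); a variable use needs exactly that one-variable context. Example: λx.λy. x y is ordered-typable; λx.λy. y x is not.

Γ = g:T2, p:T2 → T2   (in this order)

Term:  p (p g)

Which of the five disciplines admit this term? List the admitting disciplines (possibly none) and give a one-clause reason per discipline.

admitted in: relevant, unrestricted
counts: g ×1; p ×2
left-to-right use order: p, p, g
typing: ✓ — T2
ordered: ✗, repeated use of p ×2
linear: ✗, repeated use of p ×2
affine: ✗, repeated use of p ×2
relevant: ✓, g, p: all used, weakening unneeded
unrestricted: ✓, well-typed at T2; no restrictions here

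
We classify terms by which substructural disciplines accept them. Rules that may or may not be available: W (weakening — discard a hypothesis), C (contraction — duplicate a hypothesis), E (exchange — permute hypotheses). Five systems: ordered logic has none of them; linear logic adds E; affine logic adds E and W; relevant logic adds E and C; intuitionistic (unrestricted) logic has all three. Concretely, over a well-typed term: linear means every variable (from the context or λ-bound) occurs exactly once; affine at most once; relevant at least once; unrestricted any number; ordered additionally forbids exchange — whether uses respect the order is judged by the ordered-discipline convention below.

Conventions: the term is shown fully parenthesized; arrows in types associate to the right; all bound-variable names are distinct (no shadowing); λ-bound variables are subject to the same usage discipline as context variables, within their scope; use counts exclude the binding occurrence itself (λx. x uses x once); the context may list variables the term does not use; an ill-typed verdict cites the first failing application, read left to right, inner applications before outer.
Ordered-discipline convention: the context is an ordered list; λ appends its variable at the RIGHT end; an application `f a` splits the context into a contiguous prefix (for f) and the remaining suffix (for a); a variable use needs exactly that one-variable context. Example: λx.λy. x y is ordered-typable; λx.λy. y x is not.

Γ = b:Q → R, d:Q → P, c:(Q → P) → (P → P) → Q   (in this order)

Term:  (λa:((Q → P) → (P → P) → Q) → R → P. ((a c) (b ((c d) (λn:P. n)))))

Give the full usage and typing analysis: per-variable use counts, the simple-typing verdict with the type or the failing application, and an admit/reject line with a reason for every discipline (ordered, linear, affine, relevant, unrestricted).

variable uses: b=1; d=1; c=2; a (λ-bound)=1; n (λ-bound)=1
order of uses: a, c, b, c, d, n
typing: ✓ — (((Q → P) → (P → P) → Q) → R → P) → P
ordered: ✗, uses contraction: c ×2
linear: ✗, uses contraction: c ×2
affine: ✗, uses contraction: c ×2
relevant: ✓, none of b, d, c, a, n goes unused
unrestricted: ✓, typability at (((Q → P) → (P → P) → Q) → R → P) → P is all that's needed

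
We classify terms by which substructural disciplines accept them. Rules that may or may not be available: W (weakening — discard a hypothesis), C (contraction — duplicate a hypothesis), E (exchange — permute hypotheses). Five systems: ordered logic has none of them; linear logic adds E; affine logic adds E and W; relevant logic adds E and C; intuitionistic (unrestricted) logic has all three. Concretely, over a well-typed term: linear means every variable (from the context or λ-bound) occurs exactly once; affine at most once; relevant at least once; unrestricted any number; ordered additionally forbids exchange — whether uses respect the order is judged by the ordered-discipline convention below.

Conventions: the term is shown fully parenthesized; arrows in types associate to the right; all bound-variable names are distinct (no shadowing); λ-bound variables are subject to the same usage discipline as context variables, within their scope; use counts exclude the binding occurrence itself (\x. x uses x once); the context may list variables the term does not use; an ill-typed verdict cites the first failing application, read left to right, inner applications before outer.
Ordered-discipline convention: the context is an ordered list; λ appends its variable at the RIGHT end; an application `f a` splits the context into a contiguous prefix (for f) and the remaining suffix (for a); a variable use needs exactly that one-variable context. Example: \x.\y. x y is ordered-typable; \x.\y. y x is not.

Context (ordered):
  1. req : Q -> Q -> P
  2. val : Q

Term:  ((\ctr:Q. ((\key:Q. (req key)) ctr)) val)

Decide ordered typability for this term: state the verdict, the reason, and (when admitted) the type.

yes — single-use (req, val, ctr, key), ordered derivation ok; term : Q -> P
counts: req: 1×; val: 1×; ctr (λ-bound): 1×; key (λ-bound): 1×
uses in reading order: req, key, ctr, val
typing: the term checks, with type Q -> P
across the five disciplines: ordered ✓, linear ✓, affine ✓, relevant ✓, unrestricted ✓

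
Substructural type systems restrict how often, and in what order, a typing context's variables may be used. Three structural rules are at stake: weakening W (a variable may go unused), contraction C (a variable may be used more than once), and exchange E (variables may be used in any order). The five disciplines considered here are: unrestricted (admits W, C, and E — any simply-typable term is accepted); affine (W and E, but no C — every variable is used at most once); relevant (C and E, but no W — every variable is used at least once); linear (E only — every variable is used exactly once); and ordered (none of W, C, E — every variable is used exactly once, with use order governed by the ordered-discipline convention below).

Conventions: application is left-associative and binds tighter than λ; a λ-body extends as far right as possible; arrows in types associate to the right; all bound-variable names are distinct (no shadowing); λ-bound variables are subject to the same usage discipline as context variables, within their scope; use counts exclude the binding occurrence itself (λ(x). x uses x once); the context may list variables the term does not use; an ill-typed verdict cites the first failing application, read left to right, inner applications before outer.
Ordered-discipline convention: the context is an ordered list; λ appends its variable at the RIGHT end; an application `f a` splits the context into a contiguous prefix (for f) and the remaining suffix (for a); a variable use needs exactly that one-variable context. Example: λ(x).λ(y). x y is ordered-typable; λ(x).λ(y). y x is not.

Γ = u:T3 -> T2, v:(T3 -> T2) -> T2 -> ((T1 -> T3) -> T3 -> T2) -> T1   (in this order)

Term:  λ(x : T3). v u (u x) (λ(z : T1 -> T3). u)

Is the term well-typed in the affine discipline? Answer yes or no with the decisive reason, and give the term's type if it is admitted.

no — u ×3 used more than once (contraction)
counts: u: 3; v: 1; x [bound]: 1; z [bound]: 0
uses in reading order: v, u, u, x, u
typing: well-typed — term : T3 -> T1
across the five disciplines: ordered ✗; linear ✗; affine ✗; relevant ✗; unrestricted ✓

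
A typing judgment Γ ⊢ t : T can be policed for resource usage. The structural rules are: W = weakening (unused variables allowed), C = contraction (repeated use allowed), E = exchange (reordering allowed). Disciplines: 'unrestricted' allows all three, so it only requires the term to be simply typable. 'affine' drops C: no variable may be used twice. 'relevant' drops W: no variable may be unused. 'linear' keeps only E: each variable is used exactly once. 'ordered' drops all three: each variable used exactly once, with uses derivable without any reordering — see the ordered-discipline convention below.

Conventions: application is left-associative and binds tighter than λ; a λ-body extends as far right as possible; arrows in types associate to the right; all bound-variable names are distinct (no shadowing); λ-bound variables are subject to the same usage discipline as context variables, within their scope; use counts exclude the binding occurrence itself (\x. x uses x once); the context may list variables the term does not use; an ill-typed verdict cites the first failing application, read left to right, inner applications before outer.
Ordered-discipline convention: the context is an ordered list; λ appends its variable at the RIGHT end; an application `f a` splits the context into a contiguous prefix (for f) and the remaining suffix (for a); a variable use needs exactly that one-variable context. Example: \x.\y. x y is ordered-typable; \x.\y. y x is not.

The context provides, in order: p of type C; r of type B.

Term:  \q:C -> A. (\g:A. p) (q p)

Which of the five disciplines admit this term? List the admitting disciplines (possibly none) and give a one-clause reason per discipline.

admitted by: unrestricted
use counts: p ×2, r ×0, q (bound) ×1, g (bound) ×0
left-to-right use order: p, q, p
typing: ✓ — (C -> A) -> C
ordered ✗ (repeated use of p ×2; needs weakening: r, g unused)
linear ✗ (repeated use of p ×2; needs weakening: r, g unused)
affine ✗ (repeated use of p ×2)
relevant ✗ (needs weakening: r, g unused)
unrestricted ✓ (type-checks ((C -> A) -> C) and nothing is barred)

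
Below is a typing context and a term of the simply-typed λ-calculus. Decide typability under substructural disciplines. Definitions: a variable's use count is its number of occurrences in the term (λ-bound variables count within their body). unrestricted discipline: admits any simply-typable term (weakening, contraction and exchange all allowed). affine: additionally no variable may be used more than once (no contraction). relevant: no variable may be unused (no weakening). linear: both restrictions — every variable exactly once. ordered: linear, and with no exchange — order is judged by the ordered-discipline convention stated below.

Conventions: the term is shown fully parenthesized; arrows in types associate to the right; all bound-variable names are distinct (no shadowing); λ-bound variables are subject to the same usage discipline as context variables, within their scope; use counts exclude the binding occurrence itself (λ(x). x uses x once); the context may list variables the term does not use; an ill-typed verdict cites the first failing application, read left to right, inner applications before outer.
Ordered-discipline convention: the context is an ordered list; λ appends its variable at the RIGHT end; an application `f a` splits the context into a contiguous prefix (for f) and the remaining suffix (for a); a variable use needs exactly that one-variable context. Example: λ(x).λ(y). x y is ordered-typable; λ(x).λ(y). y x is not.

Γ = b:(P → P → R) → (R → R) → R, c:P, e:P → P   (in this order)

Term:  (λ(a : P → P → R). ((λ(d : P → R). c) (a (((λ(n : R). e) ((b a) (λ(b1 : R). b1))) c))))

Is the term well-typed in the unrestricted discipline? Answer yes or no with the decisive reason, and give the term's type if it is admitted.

yes — typability at (P → P → R) → P is all that's needed; term : (P → P → R) → P
counts: b ×1; c ×2; e ×1; a [bound] ×2; d [bound] ×0; n [bound] ×0; b1 [bound] ×1
order of uses: c, a, e, b, a, b1, c
typing: well-typed at (P → P → R) → P
per-discipline verdicts: ordered ✗; linear ✗; affine ✗; relevant ✗; unrestricted ✓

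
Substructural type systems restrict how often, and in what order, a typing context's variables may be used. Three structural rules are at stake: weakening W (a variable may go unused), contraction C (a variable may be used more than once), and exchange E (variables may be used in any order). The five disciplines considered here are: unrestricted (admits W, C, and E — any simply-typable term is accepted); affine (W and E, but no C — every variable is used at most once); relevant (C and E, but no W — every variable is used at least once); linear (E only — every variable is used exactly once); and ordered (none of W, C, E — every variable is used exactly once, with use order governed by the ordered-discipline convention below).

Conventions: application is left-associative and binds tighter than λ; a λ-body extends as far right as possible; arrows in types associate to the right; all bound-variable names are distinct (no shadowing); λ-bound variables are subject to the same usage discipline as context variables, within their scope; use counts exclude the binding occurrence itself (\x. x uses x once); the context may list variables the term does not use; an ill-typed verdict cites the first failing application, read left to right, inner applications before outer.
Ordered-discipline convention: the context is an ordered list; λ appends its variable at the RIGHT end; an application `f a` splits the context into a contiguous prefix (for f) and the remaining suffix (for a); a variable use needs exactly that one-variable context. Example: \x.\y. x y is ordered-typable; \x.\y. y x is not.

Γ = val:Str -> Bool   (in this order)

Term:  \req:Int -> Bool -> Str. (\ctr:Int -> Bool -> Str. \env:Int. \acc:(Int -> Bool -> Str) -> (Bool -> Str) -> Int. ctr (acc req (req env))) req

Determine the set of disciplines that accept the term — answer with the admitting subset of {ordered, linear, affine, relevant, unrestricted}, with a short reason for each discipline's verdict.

admitted in: unrestricted
counts: val: 0×; req [bound]: 3×; ctr [bound]: 1×; env [bound]: 1×; acc [bound]: 1×
uses in reading order: ctr, acc, req, req, env, req
typing: ✓ — (Int -> Bool -> Str) -> Int -> ((Int -> Bool -> Str) -> (Bool -> Str) -> Int) -> Bool -> Str
ordered ✗ (uses contraction: req ×3; val never used (weakening))
linear ✗ (uses contraction: req ×3; val never used (weakening))
affine ✗ (uses contraction: req ×3)
relevant ✗ (val never used (weakening))
unrestricted ✓ (simply typable at (Int -> Bool -> Str) -> Int -> ((Int -> Bool -> Str) -> (Bool -> Str) -> Int) -> Bool -> Str; W, C, E all held)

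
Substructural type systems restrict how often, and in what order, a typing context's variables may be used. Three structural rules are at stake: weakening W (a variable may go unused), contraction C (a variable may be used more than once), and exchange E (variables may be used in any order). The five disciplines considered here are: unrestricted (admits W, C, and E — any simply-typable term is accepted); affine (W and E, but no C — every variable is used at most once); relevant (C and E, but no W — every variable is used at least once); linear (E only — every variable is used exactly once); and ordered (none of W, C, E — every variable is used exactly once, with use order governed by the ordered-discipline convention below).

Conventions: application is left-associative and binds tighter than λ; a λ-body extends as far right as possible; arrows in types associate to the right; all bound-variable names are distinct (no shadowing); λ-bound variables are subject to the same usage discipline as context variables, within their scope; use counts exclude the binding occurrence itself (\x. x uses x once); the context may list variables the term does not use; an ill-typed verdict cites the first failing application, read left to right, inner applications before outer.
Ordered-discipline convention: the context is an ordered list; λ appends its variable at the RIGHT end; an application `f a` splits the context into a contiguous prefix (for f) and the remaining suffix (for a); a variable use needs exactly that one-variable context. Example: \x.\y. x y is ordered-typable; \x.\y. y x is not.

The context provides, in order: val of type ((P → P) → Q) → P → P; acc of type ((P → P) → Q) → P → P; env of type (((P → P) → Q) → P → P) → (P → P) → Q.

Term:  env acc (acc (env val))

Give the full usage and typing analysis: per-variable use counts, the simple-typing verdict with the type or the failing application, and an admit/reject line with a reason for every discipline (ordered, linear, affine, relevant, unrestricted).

use counts: val: 1; acc: 2; env: 2
uses in reading order: env, acc, acc, env, val
typing: the term checks, with type Q
ordered: ✗, repeated use of acc ×2, env ×2
linear: ✗, repeated use of acc ×2, env ×2
affine: ✗, repeated use of acc ×2, env ×2
relevant: ✓, none of val, acc, env goes unused
unrestricted: ✓, typability at Q is all that's needed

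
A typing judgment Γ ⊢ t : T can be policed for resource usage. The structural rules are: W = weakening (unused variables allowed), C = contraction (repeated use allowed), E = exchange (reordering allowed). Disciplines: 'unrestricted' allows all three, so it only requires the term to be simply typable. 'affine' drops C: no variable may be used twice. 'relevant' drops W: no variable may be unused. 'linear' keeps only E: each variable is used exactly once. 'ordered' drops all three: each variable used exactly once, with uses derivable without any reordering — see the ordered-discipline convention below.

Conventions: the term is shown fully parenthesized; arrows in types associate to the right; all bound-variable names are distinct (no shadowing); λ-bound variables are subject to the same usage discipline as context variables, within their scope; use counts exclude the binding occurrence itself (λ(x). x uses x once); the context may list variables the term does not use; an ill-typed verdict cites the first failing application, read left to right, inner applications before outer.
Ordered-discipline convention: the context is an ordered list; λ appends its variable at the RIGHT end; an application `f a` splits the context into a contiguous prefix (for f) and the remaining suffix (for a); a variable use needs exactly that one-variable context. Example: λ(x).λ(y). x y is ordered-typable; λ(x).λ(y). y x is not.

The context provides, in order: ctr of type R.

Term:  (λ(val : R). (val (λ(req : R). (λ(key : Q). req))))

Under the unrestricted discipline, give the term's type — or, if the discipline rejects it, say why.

not well-typed under unrestricted — the type mismatch rejects it
usage: ctr: 0×; val [bound]: 1×; req [bound]: 1×; key [bound]: 0×
use order (left to right): val, req
typing: ill-typed: non-arrow in function slot: R
per-discipline verdicts: ordered ✗ | linear ✗ | affine ✗ | relevant ✗ | unrestricted ✗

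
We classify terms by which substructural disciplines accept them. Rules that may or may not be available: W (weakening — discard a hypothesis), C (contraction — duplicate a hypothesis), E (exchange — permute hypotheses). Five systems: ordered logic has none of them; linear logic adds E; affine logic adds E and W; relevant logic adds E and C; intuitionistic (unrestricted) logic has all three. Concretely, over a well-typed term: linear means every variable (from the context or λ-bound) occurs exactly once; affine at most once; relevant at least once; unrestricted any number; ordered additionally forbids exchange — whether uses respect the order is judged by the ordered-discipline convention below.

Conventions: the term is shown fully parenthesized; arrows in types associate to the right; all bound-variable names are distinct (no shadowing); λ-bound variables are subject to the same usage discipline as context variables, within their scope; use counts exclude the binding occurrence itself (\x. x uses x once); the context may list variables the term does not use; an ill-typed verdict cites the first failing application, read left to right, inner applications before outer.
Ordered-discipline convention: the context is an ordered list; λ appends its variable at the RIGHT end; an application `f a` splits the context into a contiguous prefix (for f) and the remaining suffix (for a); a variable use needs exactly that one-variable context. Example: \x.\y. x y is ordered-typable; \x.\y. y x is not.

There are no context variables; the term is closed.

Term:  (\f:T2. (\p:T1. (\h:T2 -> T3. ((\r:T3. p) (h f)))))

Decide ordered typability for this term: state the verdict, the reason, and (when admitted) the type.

no — needs weakening: r unused
usage: f [bound] ×1, p [bound] ×1, h [bound] ×1, r [bound] ×0
left-to-right use order: p, h, f
typing: the term checks, with type T2 -> T1 -> (T2 -> T3) -> T1
across the five disciplines: ordered ✗ | linear ✗ | affine ✓ | relevant ✗ | unrestricted ✓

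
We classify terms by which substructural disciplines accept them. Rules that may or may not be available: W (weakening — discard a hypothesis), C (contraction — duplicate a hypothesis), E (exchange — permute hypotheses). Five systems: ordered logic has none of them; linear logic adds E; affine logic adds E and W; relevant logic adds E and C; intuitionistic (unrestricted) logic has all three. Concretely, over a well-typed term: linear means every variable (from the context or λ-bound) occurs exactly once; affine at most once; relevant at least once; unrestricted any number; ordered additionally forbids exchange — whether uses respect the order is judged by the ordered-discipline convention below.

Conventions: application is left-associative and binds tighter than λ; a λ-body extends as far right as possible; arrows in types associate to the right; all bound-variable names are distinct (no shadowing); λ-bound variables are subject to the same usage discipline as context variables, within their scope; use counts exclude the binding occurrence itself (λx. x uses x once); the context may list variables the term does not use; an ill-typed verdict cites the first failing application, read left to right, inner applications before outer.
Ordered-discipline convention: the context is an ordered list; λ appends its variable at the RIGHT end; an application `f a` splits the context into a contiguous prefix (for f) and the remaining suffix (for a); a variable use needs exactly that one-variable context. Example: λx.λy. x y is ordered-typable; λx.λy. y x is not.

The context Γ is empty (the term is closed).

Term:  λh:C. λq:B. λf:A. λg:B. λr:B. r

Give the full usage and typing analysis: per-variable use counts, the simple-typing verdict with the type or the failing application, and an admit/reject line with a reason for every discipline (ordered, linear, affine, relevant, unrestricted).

variable uses: h (bound): 0; q (bound): 0; f (bound): 0; g (bound): 0; r (bound): 1
left-to-right use order: r
typing: well-typed at C -> B -> A -> B -> B -> B
ordered ✗ (needs weakening: h, q, f, g unused)
linear ✗ (needs weakening: h, q, f, g unused)
affine ✓ (h, q, f, g, r: no repeats, contraction unneeded)
relevant ✗ (needs weakening: h, q, f, g unused)
unrestricted ✓ (simply typable at C -> B -> A -> B -> B -> B; W, C, E all held)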